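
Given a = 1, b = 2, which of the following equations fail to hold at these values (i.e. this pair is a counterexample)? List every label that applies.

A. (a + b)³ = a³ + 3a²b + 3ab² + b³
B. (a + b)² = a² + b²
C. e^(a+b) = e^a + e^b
B, C

Evaluating each claim at the given values:
A. LHS = 27, RHS = 27 → holds here (LHS = RHS)
B. LHS = 9, RHS = 5 → fails here (LHS ≠ RHS)
C. LHS = e^3 ≈ 20.09, RHS = e + e^2 ≈ 10.11 → fails here (LHS ≠ RHS)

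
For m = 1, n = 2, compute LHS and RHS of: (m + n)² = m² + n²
LHS = (1 + 2)² = 9
RHS = 1² + 2² = 5

LHS ≠ RHS, so the equation does not hold here.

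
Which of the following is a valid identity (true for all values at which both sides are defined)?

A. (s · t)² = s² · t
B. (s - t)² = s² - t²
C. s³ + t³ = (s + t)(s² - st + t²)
C

A: fails at (4, 5) — LHS = 400, RHS = 80.
B: fails at (3, 7) — LHS = 16, RHS = -40.
C: holds — e.g. at (3, 4), both sides equal 91.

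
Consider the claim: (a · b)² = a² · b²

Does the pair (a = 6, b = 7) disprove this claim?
No

Substituting a = 6, b = 7:
LHS = (6 · 7)² = 1764
RHS = 6² · 7² = 1764

The sides agree, so this pair does not disprove the claim.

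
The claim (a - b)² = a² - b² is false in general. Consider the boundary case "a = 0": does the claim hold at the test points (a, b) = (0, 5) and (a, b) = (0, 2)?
No, fails at both test points

At (0, 5): LHS = 25 ≠ RHS = -25
At (0, 2): LHS = 4 ≠ RHS = -4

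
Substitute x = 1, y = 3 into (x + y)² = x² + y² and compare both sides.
LHS = (1 + 3)² = 16
RHS = 1² + 3² = 10

LHS ≠ RHS, so the equation does not hold here.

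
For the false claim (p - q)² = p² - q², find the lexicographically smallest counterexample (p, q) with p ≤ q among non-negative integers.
Substituting (0, 1) into the claim:
LHS = (0 - 1)² = 1
RHS = 0² - 1² = -1

Since LHS ≠ RHS, this pair disproves the claim, and no lexicographically smaller pair (p ≤ q, non-negative integers) does.

For instance (1, 2) is also a counterexample (LHS = 1, RHS = -3), but it's lexicographically larger.

Answer: (p, q) = (0, 1)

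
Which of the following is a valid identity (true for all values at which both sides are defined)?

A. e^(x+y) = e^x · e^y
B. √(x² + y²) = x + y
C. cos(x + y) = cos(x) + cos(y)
A: holds — e.g. at (2, 4), both sides equal e^6 ≈ 403.4.
B: fails at (4, 5) — LHS = √(41) ≈ 6.403, RHS = 9.
C: fails at (5, 5) — LHS = cos(10) ≈ -0.8391, RHS = 2·cos(5) ≈ 0.5673.

Answer: A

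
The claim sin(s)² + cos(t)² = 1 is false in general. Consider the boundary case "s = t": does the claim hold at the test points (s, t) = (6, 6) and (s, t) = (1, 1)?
Yes, holds at both test points

At (6, 6): LHS = sin(6)² + cos(6)² = 1, RHS = 1 → equal
At (1, 1): LHS = cos(1)² + sin(1)² = 1, RHS = 1 → equal

So the claim does hold at both of these boundary points, even though it is not an identity.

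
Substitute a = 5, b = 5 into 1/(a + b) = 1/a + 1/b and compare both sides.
LHS = 1/(5 + 5) = 1/10
RHS = 1/5 + 1/5 = 2/5

LHS ≠ RHS, so the equation does not hold here.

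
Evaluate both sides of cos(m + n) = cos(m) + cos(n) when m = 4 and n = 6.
LHS = cos(4 + 6) = cos(10) ≈ -0.8391
RHS = cos(4) + cos(6) ≈ 0.3065

LHS ≠ RHS (they differ by about 1.146), so the equation does not hold here.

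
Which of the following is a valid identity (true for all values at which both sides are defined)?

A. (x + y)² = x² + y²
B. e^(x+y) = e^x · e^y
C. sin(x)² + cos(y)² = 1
A: fails at (4, 6) — LHS = 100, RHS = 52.
B: holds — e.g. at (2, 5), both sides equal e^7 ≈ 1097.
C: fails at (0, 1) — LHS = cos(1)² ≈ 0.2919, RHS = 1.

Answer: B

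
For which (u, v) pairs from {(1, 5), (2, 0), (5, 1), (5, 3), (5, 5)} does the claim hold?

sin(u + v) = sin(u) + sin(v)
(2, 0)

Testing each pair:
(1, 5): LHS = sin(6) ≈ -0.2794, RHS = sin(5) + sin(1) ≈ -0.1175 → fails
(2, 0): LHS = sin(2) ≈ 0.9093, RHS = sin(2) ≈ 0.9093 → holds
(5, 1): LHS = sin(6) ≈ -0.2794, RHS = sin(5) + sin(1) ≈ -0.1175 → fails
(5, 3): LHS = sin(8) ≈ 0.9894, RHS = sin(5) + sin(3) ≈ -0.8178 → fails
(5, 5): LHS = sin(10) ≈ -0.544, RHS = 2·sin(5) ≈ -1.918 → fails

1 of 5 pairs satisfies the claim.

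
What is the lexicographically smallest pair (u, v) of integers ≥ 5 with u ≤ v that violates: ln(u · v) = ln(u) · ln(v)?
(u, v) = (5, 5)

Substituting (5, 5) into the claim:
LHS = ln(5 · 5) = ln(25) ≈ 3.219
RHS = ln(5) · ln(5) = ln(5)² ≈ 2.59

Since LHS ≠ RHS, this pair disproves the claim, and no lexicographically smaller pair (u ≤ v, integers ≥ 5) does.

For instance (7, 10) is also a counterexample (LHS = ln(70) ≈ 4.248, RHS = ln(7)·ln(10) ≈ 4.481), but it's lexicographically larger.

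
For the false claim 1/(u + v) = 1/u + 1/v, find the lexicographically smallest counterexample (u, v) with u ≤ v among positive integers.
(u, v) = (1, 1)

Substituting (1, 1) into the claim:
LHS = 1/(1 + 1) = 1/2
RHS = 1/1 + 1/1 = 2

Since LHS ≠ RHS, this pair disproves the claim, and no lexicographically smaller pair (u ≤ v, positive integers) does.

For instance (1, 3) is also a counterexample (LHS = 1/4, RHS = 4/3), but it's lexicographically larger.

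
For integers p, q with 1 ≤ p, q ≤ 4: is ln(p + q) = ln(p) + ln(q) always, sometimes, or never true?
It holds at (p, q) = (2, 2) (both sides equal ln(4) ≈ 1.386), but fails at (p, q) = (3, 3) (LHS = ln(6) ≈ 1.792, RHS = 2·ln(3) ≈ 2.197).

Answer: Sometimes true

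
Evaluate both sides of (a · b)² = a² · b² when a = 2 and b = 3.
LHS = (2 · 3)² = 36
RHS = 2² · 3² = 36

LHS = RHS: the two sides agree.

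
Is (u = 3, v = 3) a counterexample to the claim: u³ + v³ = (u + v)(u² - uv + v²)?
No

Substituting u = 3, v = 3:
LHS = 3³ + 3³ = 54
RHS = (3 + 3)(3² - 3·3 + 3²) = 54

The sides agree, so this pair does not disprove the claim.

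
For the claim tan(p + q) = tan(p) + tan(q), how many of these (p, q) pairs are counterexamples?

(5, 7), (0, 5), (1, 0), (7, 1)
Testing each pair:
(5, 7): LHS = tan(12) ≈ -0.6359, RHS = tan(5) + tan(7) ≈ -2.509 → counterexample
(0, 5): LHS = tan(5) ≈ -3.381, RHS = tan(5) ≈ -3.381 → satisfies claim
(1, 0): LHS = tan(1) ≈ 1.557, RHS = tan(1) ≈ 1.557 → satisfies claim
(7, 1): LHS = tan(8) ≈ -6.8, RHS = tan(7) + tan(1) ≈ 2.429 → counterexample

That makes 2 counterexamples.

Answer: 2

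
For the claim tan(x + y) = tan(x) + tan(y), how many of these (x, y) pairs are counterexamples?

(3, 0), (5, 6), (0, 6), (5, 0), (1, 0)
1

Testing each pair:
(3, 0): LHS = tan(3) ≈ -0.1425, RHS = tan(3) ≈ -0.1425 → satisfies claim
(5, 6): LHS = tan(11) ≈ -226, RHS = tan(5) + tan(6) ≈ -3.672 → counterexample
(0, 6): LHS = tan(6) ≈ -0.291, RHS = tan(6) ≈ -0.291 → satisfies claim
(5, 0): LHS = tan(5) ≈ -3.381, RHS = tan(5) ≈ -3.381 → satisfies claim
(1, 0): LHS = tan(1) ≈ 1.557, RHS = tan(1) ≈ 1.557 → satisfies claim

That makes 1 counterexample.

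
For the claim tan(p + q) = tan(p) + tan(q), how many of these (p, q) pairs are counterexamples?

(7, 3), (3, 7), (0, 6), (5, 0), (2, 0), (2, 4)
3

Testing each pair:
(7, 3): LHS = tan(10) ≈ 0.6484, RHS = tan(3) + tan(7) ≈ 0.7289 → counterexample
(3, 7): LHS = tan(10) ≈ 0.6484, RHS = tan(3) + tan(7) ≈ 0.7289 → counterexample
(0, 6): LHS = tan(6) ≈ -0.291, RHS = tan(6) ≈ -0.291 → satisfies claim
(5, 0): LHS = tan(5) ≈ -3.381, RHS = tan(5) ≈ -3.381 → satisfies claim
(2, 0): LHS = tan(2) ≈ -2.185, RHS = tan(2) ≈ -2.185 → satisfies claim
(2, 4): LHS = tan(6) ≈ -0.291, RHS = tan(2) + tan(4) ≈ -1.027 → counterexample

That makes 3 counterexamples.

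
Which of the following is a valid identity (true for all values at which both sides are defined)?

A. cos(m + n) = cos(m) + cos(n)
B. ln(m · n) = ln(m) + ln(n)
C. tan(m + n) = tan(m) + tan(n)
A: fails at (2, 4) — LHS = cos(6) ≈ 0.9602, RHS = cos(4) + cos(2) ≈ -1.07.
B: holds — e.g. at (5, 8), both sides equal ln(40) ≈ 3.689.
C: fails at (1, 2) — LHS = tan(3) ≈ -0.1425, RHS = tan(2) + tan(1) ≈ -0.6276.

Answer: B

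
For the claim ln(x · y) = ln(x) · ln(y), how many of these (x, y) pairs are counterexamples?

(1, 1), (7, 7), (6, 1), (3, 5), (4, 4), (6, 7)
5

Testing each pair:
(1, 1): LHS = 0, RHS = 0 → satisfies claim
(7, 7): LHS = ln(49) ≈ 3.892, RHS = ln(7)² ≈ 3.787 → counterexample
(6, 1): LHS = ln(6) ≈ 1.792, RHS = 0 → counterexample
(3, 5): LHS = ln(15) ≈ 2.708, RHS = ln(3)·ln(5) ≈ 1.768 → counterexample
(4, 4): LHS = ln(16) ≈ 2.773, RHS = ln(4)² ≈ 1.922 → counterexample
(6, 7): LHS = ln(42) ≈ 3.738, RHS = ln(6)·ln(7) ≈ 3.487 → counterexample

That makes 5 counterexamples.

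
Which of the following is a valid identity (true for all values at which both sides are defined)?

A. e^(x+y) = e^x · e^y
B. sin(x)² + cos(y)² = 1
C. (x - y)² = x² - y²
A: holds — e.g. at (2, 2), both sides equal e^4 ≈ 54.6.
B: fails at (5, 8) — LHS = cos(8)² + sin(5)² ≈ 0.9407, RHS = 1.
C: fails at (4, 5) — LHS = 1, RHS = -9.

Answer: A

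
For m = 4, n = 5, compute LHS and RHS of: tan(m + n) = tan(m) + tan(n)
LHS = tan(4 + 5) = tan(9) ≈ -0.4523
RHS = tan(4) + tan(5) ≈ -2.223

LHS ≠ RHS (they differ by about 1.77), so the equation does not hold here.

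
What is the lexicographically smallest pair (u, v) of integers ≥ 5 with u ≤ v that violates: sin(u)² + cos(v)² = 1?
At (5, 5): both sides equal 1, so it holds there.

Substituting (5, 6) into the claim:
LHS = sin(5)² + cos(6)² ≈ 1.841
RHS = 1

Since LHS ≠ RHS, this pair disproves the claim, and no lexicographically smaller pair (u ≤ v, integers ≥ 5) does.

For instance (5, 9) is also a counterexample (LHS = cos(9)² + sin(5)² ≈ 1.75, RHS = 1), but it's lexicographically larger.

Answer: (u, v) = (5, 6)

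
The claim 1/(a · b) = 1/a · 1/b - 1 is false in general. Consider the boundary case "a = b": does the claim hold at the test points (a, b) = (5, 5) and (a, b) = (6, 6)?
At (5, 5): LHS = 1/25 ≠ RHS = -24/25
At (6, 6): LHS = 1/36 ≠ RHS = -35/36

Answer: No, fails at both test points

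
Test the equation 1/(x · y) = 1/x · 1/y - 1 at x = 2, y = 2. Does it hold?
Substituting x = 2, y = 2:

LHS = 1/(2 · 2) = 1/4
RHS = 1/2 · 1/2 - 1 = -3/4

LHS ≠ RHS, so the equation does not hold at this point.

Answer: Fails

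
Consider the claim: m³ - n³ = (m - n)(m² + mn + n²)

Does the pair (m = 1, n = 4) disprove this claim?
Substituting m = 1, n = 4:
LHS = 1³ - 4³ = -63
RHS = (1 - 4)(1² + 1·4 + 4²) = -63

The sides agree, so this pair does not disprove the claim.

Answer: No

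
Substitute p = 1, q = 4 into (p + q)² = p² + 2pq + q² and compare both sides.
LHS = (1 + 4)² = 25
RHS = 1² + 2·1·4 + 4² = 25

LHS = RHS: the two sides agree.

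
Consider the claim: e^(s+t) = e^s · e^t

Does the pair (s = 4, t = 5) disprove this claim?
No

Substituting s = 4, t = 5:
LHS = e^(4+5) = e^9 ≈ 8103
RHS = e^4 · e^5 = e^9 ≈ 8103

The sides agree, so this pair does not disprove the claim.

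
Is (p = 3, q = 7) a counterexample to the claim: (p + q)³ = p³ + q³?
Yes

Substituting p = 3, q = 7:
LHS = (3 + 7)³ = 1000
RHS = 3³ + 7³ = 370

Since LHS ≠ RHS, this pair disproves the claim.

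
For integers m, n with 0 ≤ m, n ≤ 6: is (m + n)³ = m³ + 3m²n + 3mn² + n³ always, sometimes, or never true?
Always true

The identity holds for every pair in the range. For instance at (m, n) = (1, 3): both sides equal 64.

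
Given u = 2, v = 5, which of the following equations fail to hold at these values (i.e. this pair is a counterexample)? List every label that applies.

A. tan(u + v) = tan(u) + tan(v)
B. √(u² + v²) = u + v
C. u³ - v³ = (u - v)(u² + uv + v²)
Evaluating each claim at the given values:
A. LHS = tan(7) ≈ 0.8714, RHS = tan(5) + tan(2) ≈ -5.566 → fails here (LHS ≠ RHS)
B. LHS = √(29) ≈ 5.385, RHS = 7 → fails here (LHS ≠ RHS)
C. LHS = -117, RHS = -117 → holds here (LHS = RHS)

Answer: A, B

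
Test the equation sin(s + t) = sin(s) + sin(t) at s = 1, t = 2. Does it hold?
Fails

Substituting s = 1, t = 2:

LHS = sin(1 + 2) = sin(3) ≈ 0.1411
RHS = sin(1) + sin(2) ≈ 1.751

LHS ≠ RHS, so the equation does not hold at this point.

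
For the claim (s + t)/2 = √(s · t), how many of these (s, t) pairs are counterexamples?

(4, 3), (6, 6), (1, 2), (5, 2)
3

Testing each pair:
(4, 3): LHS = 7/2, RHS = 2·√(3) ≈ 3.464 → counterexample
(6, 6): LHS = 6, RHS = 6 → satisfies claim
(1, 2): LHS = 3/2, RHS = √(2) ≈ 1.414 → counterexample
(5, 2): LHS = 7/2, RHS = √(10) ≈ 3.162 → counterexample

That makes 3 counterexamples.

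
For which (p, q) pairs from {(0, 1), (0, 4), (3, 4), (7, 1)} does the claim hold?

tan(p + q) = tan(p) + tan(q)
(0, 1), (0, 4)

Testing each pair:
(0, 1): LHS = tan(1) ≈ 1.557, RHS = tan(1) ≈ 1.557 → holds
(0, 4): LHS = tan(4) ≈ 1.158, RHS = tan(4) ≈ 1.158 → holds
(3, 4): LHS = tan(7) ≈ 0.8714, RHS = tan(3) + tan(4) ≈ 1.015 → fails
(7, 1): LHS = tan(8) ≈ -6.8, RHS = tan(7) + tan(1) ≈ 2.429 → fails

2 of 4 pairs satisfy the claim.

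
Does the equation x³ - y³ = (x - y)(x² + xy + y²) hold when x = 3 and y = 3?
Holds

Substituting x = 3, y = 3:

LHS = 3³ - 3³ = 0
RHS = (3 - 3)(3² + 3·3 + 3²) = 0

LHS = RHS, so the equation holds at this point.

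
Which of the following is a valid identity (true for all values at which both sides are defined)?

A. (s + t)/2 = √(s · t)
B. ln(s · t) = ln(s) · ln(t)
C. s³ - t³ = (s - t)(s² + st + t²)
C

A: fails at (3, 7) — LHS = 5, RHS = √(21) ≈ 4.583.
B: fails at (3, 7) — LHS = ln(21) ≈ 3.045, RHS = ln(3)·ln(7) ≈ 2.138.
C: holds — e.g. at (0, 1), both sides equal -1.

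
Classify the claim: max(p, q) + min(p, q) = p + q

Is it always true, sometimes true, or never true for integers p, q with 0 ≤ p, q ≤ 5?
Always true

The identity holds for every pair in the range. For instance at (p, q) = (0, 0): both sides equal 0.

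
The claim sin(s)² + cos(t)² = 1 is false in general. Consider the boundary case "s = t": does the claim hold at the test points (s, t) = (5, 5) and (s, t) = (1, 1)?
At (5, 5): LHS = cos(5)² + sin(5)² = 1, RHS = 1 → equal
At (1, 1): LHS = cos(1)² + sin(1)² = 1, RHS = 1 → equal

So the claim does hold at both of these boundary points, even though it is not an identity.

Answer: Yes, holds at both test points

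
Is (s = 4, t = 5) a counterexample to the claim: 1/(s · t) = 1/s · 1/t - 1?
Substituting s = 4, t = 5:
LHS = 1/(4 · 5) = 1/20
RHS = 1/4 · 1/5 - 1 = -19/20

Since LHS ≠ RHS, this pair disproves the claim.

Answer: Yes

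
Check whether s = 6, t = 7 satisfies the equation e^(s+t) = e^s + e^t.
Fails

Substituting s = 6, t = 7:

LHS = e^(6+7) = e^13 ≈ 442413.4
RHS = e^6 + e^7 ≈ 1500

LHS ≠ RHS, so the equation does not hold at this point.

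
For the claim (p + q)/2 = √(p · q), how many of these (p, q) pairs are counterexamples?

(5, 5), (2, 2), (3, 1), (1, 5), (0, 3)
3

Testing each pair:
(5, 5): LHS = 5, RHS = 5 → satisfies claim
(2, 2): LHS = 2, RHS = 2 → satisfies claim
(3, 1): LHS = 2, RHS = √(3) ≈ 1.732 → counterexample
(1, 5): LHS = 3, RHS = √(5) ≈ 2.236 → counterexample
(0, 3): LHS = 3/2, RHS = 0 → counterexample

That makes 3 counterexamples.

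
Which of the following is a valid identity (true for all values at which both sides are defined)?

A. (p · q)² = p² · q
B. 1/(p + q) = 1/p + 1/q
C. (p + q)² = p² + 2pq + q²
C

A: fails at (3, 4) — LHS = 144, RHS = 36.
B: fails at (1, 4) — LHS = 1/5, RHS = 5/4.
C: holds — e.g. at (3, 7), both sides equal 100.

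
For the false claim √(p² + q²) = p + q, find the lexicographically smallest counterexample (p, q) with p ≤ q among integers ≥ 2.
Substituting (2, 2) into the claim:
LHS = √(2² + 2²) = 2·√(2) ≈ 2.828
RHS = 2 + 2 = 4

Since LHS ≠ RHS, this pair disproves the claim, and no lexicographically smaller pair (p ≤ q, integers ≥ 2) does.

For instance (2, 9) is also a counterexample (LHS = √(85) ≈ 9.22, RHS = 11), but it's lexicographically larger.

Answer: (p, q) = (2, 2)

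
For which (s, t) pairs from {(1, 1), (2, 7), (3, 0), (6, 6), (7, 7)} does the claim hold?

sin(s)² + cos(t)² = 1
Testing each pair:
(1, 1): LHS = cos(1)² + sin(1)² = 1, RHS = 1 → holds
(2, 7): LHS = cos(7)² + sin(2)² ≈ 1.395, RHS = 1 → fails
(3, 0): LHS = sin(3)² + 1 ≈ 1.02, RHS = 1 → fails
(6, 6): LHS = sin(6)² + cos(6)² = 1, RHS = 1 → holds
(7, 7): LHS = sin(7)² + cos(7)² = 1, RHS = 1 → holds

3 of 5 pairs satisfy the claim.

Answer: (1, 1), (6, 6), (7, 7)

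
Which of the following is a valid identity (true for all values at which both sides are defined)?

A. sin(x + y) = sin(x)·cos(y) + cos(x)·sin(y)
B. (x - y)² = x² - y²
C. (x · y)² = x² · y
A

A: holds — e.g. at (1, 2), both sides equal sin(3) ≈ 0.1411.
B: fails at (4, 5) — LHS = 1, RHS = -9.
C: fails at (3, 5) — LHS = 225, RHS = 45.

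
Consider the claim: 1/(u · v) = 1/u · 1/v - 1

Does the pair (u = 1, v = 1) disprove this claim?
Substituting u = 1, v = 1:
LHS = 1/(1 · 1) = 1
RHS = 1/1 · 1/1 - 1 = 0

Since LHS ≠ RHS, this pair disproves the claim.

Answer: Yes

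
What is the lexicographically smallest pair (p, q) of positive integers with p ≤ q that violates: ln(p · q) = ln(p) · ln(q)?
(p, q) = (1, 2)

Substituting (1, 2) into the claim:
LHS = ln(1 · 2) = ln(2) ≈ 0.6931
RHS = ln(1) · ln(2) = 0

Since LHS ≠ RHS, this pair disproves the claim, and no lexicographically smaller pair (p ≤ q, positive integers) does.

For instance (7, 8) is also a counterexample (LHS = ln(56) ≈ 4.025, RHS = ln(7)·ln(8) ≈ 4.046), but it's lexicographically larger.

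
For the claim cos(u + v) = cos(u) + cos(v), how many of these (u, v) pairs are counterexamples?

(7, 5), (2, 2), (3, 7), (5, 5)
Testing each pair:
(7, 5): LHS = cos(12) ≈ 0.8439, RHS = cos(5) + cos(7) ≈ 1.038 → counterexample
(2, 2): LHS = cos(4) ≈ -0.6536, RHS = 2·cos(2) ≈ -0.8323 → counterexample
(3, 7): LHS = cos(10) ≈ -0.8391, RHS = cos(3) + cos(7) ≈ -0.2361 → counterexample
(5, 5): LHS = cos(10) ≈ -0.8391, RHS = 2·cos(5) ≈ 0.5673 → counterexample

That makes 4 counterexamples.

Answer: 4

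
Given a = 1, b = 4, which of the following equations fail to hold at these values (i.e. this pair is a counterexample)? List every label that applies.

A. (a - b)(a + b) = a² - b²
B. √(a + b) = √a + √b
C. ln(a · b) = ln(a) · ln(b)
Evaluating each claim at the given values:
A. LHS = -15, RHS = -15 → holds here (LHS = RHS)
B. LHS = √(5) ≈ 2.236, RHS = 3 → fails here (LHS ≠ RHS)
C. LHS = ln(4) ≈ 1.386, RHS = 0 → fails here (LHS ≠ RHS)

Answer: B, C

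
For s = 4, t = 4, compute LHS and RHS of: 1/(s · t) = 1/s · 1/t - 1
LHS = 1/(4 · 4) = 1/16
RHS = 1/4 · 1/4 - 1 = -15/16

LHS ≠ RHS, so the equation does not hold here.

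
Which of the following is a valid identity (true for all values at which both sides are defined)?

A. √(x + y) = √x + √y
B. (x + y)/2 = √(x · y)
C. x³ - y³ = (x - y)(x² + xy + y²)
A: fails at (2, 5) — LHS = √(7) ≈ 2.646, RHS = √(2) + √(5) ≈ 3.65.
B: fails at (1, 5) — LHS = 3, RHS = √(5) ≈ 2.236.
C: holds — e.g. at (2, 5), both sides equal -117.

Answer: C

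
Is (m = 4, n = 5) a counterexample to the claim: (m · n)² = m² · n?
Substituting m = 4, n = 5:
LHS = (4 · 5)² = 400
RHS = 4² · 5 = 80

Since LHS ≠ RHS, this pair disproves the claim.

Answer: Yes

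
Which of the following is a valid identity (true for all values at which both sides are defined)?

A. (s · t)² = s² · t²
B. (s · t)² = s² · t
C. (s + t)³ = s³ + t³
A: holds — e.g. at (2, 3), both sides equal 36.
B: fails at (5, 8) — LHS = 1600, RHS = 200.
C: fails at (3, 5) — LHS = 512, RHS = 152.

Answer: A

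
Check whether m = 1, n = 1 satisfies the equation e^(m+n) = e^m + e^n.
Fails

Substituting m = 1, n = 1:

LHS = e^(1+1) = e^2 ≈ 7.389
RHS = e^1 + e^1 = 2·e ≈ 5.437

LHS ≠ RHS, so the equation does not hold at this point.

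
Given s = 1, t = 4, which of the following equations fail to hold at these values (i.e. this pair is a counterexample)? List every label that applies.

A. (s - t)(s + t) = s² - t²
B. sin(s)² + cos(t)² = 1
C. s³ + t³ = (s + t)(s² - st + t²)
Evaluating each claim at the given values:
A. LHS = -15, RHS = -15 → holds here (LHS = RHS)
B. LHS = cos(4)² + sin(1)² ≈ 1.135, RHS = 1 → fails here (LHS ≠ RHS)
C. LHS = 65, RHS = 65 → holds here (LHS = RHS)

Answer: B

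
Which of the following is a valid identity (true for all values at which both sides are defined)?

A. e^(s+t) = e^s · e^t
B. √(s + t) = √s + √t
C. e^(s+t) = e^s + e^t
A

A: holds — e.g. at (5, 5), both sides equal e^10 ≈ 22026.5.
B: fails at (1, 5) — LHS = √(6) ≈ 2.449, RHS = 1 + √(5) ≈ 3.236.
C: fails at (0, 1) — LHS = e ≈ 2.718, RHS = 1 + e ≈ 3.718.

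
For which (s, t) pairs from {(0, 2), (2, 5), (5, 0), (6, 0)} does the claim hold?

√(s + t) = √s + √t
Testing each pair:
(0, 2): LHS = √(2) ≈ 1.414, RHS = √(2) ≈ 1.414 → holds
(2, 5): LHS = √(7) ≈ 2.646, RHS = √(2) + √(5) ≈ 3.65 → fails
(5, 0): LHS = √(5) ≈ 2.236, RHS = √(5) ≈ 2.236 → holds
(6, 0): LHS = √(6) ≈ 2.449, RHS = √(6) ≈ 2.449 → holds

3 of 4 pairs satisfy the claim.

Answer: (0, 2), (5, 0), (6, 0)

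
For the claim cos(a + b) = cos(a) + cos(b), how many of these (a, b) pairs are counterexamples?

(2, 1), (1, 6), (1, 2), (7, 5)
4

Testing each pair:
(2, 1): LHS = cos(3) ≈ -0.99, RHS = cos(2) + cos(1) ≈ 0.1242 → counterexample
(1, 6): LHS = cos(7) ≈ 0.7539, RHS = cos(1) + cos(6) ≈ 1.5 → counterexample
(1, 2): LHS = cos(3) ≈ -0.99, RHS = cos(2) + cos(1) ≈ 0.1242 → counterexample
(7, 5): LHS = cos(12) ≈ 0.8439, RHS = cos(5) + cos(7) ≈ 1.038 → counterexample

That makes 4 counterexamples.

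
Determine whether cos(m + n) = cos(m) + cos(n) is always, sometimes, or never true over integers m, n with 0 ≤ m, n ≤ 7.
Never true

The claim fails for every pair in the range. For instance at (m, n) = (5, 2): LHS = cos(7) ≈ 0.7539, RHS = cos(2) + cos(5) ≈ -0.1325.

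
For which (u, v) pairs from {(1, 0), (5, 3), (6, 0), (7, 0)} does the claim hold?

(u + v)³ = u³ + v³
Testing each pair:
(1, 0): LHS = 1, RHS = 1 → holds
(5, 3): LHS = 512, RHS = 152 → fails
(6, 0): LHS = 216, RHS = 216 → holds
(7, 0): LHS = 343, RHS = 343 → holds

3 of 4 pairs satisfy the claim.

Answer: (1, 0), (6, 0), (7, 0)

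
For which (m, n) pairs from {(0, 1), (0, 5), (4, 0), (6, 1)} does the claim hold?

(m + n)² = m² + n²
(0, 1), (0, 5), (4, 0)

Testing each pair:
(0, 1): LHS = 1, RHS = 1 → holds
(0, 5): LHS = 25, RHS = 25 → holds
(4, 0): LHS = 16, RHS = 16 → holds
(6, 1): LHS = 49, RHS = 37 → fails

3 of 4 pairs satisfy the claim.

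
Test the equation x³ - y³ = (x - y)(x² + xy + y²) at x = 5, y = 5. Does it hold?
Substituting x = 5, y = 5:

LHS = 5³ - 5³ = 0
RHS = (5 - 5)(5² + 5·5 + 5²) = 0

LHS = RHS, so the equation holds at this point.

Answer: Holds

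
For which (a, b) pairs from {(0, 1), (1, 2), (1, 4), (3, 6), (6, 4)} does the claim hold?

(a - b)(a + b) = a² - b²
Testing each pair:
(0, 1): LHS = -1, RHS = -1 → holds
(1, 2): LHS = -3, RHS = -3 → holds
(1, 4): LHS = -15, RHS = -15 → holds
(3, 6): LHS = -27, RHS = -27 → holds
(6, 4): LHS = 20, RHS = 20 → holds

Every pair satisfies the claim.

Answer: All pairs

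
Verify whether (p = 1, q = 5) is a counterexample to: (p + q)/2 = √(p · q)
Substituting p = 1, q = 5:
LHS = (1 + 5)/2 = 3
RHS = √(1 · 5) = √(5) ≈ 2.236

Since LHS ≠ RHS, this pair disproves the claim.

Answer: Yes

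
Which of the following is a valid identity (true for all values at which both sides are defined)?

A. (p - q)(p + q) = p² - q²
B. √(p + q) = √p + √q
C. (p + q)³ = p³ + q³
A: holds — e.g. at (2, 2), both sides equal 0.
B: fails at (3, 5) — LHS = 2·√(2) ≈ 2.828, RHS = √(3) + √(5) ≈ 3.968.
C: fails at (5, 5) — LHS = 1000, RHS = 250.

Answer: A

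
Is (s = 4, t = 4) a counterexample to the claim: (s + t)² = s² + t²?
Yes

Substituting s = 4, t = 4:
LHS = (4 + 4)² = 64
RHS = 4² + 4² = 32

Since LHS ≠ RHS, this pair disproves the claim.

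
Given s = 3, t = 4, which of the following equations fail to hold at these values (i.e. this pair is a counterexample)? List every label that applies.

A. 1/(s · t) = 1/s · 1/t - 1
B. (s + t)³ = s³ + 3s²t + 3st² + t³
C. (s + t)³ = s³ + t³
A, C

Evaluating each claim at the given values:
A. LHS = 1/12, RHS = -11/12 → fails here (LHS ≠ RHS)
B. LHS = 343, RHS = 343 → holds here (LHS = RHS)
C. LHS = 343, RHS = 91 → fails here (LHS ≠ RHS)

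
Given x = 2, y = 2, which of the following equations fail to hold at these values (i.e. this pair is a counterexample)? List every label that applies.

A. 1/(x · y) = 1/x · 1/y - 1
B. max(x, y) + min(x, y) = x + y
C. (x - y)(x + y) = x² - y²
Evaluating each claim at the given values:
A. LHS = 1/4, RHS = -3/4 → fails here (LHS ≠ RHS)
B. LHS = 4, RHS = 4 → holds here (LHS = RHS)
C. LHS = 0, RHS = 0 → holds here (LHS = RHS)

Answer: A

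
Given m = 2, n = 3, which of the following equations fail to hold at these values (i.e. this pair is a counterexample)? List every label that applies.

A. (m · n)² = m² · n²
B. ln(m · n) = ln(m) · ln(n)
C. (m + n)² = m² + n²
B, C

Evaluating each claim at the given values:
A. LHS = 36, RHS = 36 → holds here (LHS = RHS)
B. LHS = ln(6) ≈ 1.792, RHS = ln(2)·ln(3) ≈ 0.7615 → fails here (LHS ≠ RHS)
C. LHS = 25, RHS = 13 → fails here (LHS ≠ RHS)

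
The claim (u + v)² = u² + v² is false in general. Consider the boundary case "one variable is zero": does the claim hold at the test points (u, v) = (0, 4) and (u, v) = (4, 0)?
Yes, holds at both test points

At (0, 4): LHS = 16, RHS = 16 → equal
At (4, 0): LHS = 16, RHS = 16 → equal

So the claim does hold at both of these boundary points, even though it is not an identity.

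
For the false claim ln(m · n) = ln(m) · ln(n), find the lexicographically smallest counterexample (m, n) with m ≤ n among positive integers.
At (1, 1): both sides equal 0, so it holds there.

Substituting (1, 2) into the claim:
LHS = ln(1 · 2) = ln(2) ≈ 0.6931
RHS = ln(1) · ln(2) = 0

Since LHS ≠ RHS, this pair disproves the claim, and no lexicographically smaller pair (m ≤ n, positive integers) does.

For instance (2, 7) is also a counterexample (LHS = ln(14) ≈ 2.639, RHS = ln(2)·ln(7) ≈ 1.349), but it's lexicographically larger.

Answer: (m, n) = (1, 2)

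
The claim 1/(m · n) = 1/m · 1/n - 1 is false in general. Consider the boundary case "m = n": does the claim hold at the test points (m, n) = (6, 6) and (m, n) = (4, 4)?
At (6, 6): LHS = 1/36 ≠ RHS = -35/36
At (4, 4): LHS = 1/16 ≠ RHS = -15/16

Answer: No, fails at both test points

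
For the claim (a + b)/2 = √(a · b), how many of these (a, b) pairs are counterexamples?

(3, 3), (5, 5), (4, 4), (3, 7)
1

Testing each pair:
(3, 3): LHS = 3, RHS = 3 → satisfies claim
(5, 5): LHS = 5, RHS = 5 → satisfies claim
(4, 4): LHS = 4, RHS = 4 → satisfies claim
(3, 7): LHS = 5, RHS = √(21) ≈ 4.583 → counterexample

That makes 1 counterexample.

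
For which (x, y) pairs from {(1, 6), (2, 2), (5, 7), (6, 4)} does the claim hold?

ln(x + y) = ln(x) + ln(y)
Testing each pair:
(1, 6): LHS = ln(7) ≈ 1.946, RHS = ln(6) ≈ 1.792 → fails
(2, 2): LHS = ln(4) ≈ 1.386, RHS = 2·ln(2) ≈ 1.386 → holds
(5, 7): LHS = ln(12) ≈ 2.485, RHS = ln(5) + ln(7) ≈ 3.555 → fails
(6, 4): LHS = ln(10) ≈ 2.303, RHS = ln(4) + ln(6) ≈ 3.178 → fails

1 of 4 pairs satisfies the claim.

Answer: (2, 2)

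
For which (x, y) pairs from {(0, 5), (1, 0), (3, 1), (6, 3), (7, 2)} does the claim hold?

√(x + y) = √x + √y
(0, 5), (1, 0)

Testing each pair:
(0, 5): LHS = √(5) ≈ 2.236, RHS = √(5) ≈ 2.236 → holds
(1, 0): LHS = 1, RHS = 1 → holds
(3, 1): LHS = 2, RHS = 1 + √(3) ≈ 2.732 → fails
(6, 3): LHS = 3, RHS = √(3) + √(6) ≈ 4.182 → fails
(7, 2): LHS = 3, RHS = √(2) + √(7) ≈ 4.06 → fails

2 of 5 pairs satisfy the claim.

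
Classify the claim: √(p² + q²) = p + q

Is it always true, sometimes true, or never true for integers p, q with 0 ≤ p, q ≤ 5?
It holds at (p, q) = (3, 0) (both sides equal 3), but fails at (p, q) = (5, 4) (LHS = √(41) ≈ 6.403, RHS = 9).

Answer: Sometimes true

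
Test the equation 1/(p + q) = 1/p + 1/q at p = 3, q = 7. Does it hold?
Substituting p = 3, q = 7:

LHS = 1/(3 + 7) = 1/10
RHS = 1/3 + 1/7 = 10/21

LHS ≠ RHS, so the equation does not hold at this point.

Answer: Fails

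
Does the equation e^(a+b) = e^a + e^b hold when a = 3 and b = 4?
Substituting a = 3, b = 4:

LHS = e^(3+4) = e^7 ≈ 1097
RHS = e^3 + e^4 ≈ 74.68

LHS ≠ RHS, so the equation does not hold at this point.

Answer: Fails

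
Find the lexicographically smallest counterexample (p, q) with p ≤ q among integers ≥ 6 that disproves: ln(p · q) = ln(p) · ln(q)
Substituting (6, 6) into the claim:
LHS = ln(6 · 6) = ln(36) ≈ 3.584
RHS = ln(6) · ln(6) = ln(6)² ≈ 3.21

Since LHS ≠ RHS, this pair disproves the claim, and no lexicographically smaller pair (p ≤ q, integers ≥ 6) does.

For instance (8, 13) is also a counterexample (LHS = ln(104) ≈ 4.644, RHS = ln(8)·ln(13) ≈ 5.334), but it's lexicographically larger.

Answer: (p, q) = (6, 6)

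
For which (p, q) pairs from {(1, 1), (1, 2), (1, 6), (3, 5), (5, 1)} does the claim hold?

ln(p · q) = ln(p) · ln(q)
Testing each pair:
(1, 1): LHS = 0, RHS = 0 → holds
(1, 2): LHS = ln(2) ≈ 0.6931, RHS = 0 → fails
(1, 6): LHS = ln(6) ≈ 1.792, RHS = 0 → fails
(3, 5): LHS = ln(15) ≈ 2.708, RHS = ln(3)·ln(5) ≈ 1.768 → fails
(5, 1): LHS = ln(5) ≈ 1.609, RHS = 0 → fails

1 of 5 pairs satisfies the claim.

Answer: (1, 1)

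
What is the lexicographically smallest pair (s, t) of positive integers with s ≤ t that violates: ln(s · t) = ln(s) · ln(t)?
(s, t) = (1, 2)

Substituting (1, 2) into the claim:
LHS = ln(1 · 2) = ln(2) ≈ 0.6931
RHS = ln(1) · ln(2) = 0

Since LHS ≠ RHS, this pair disproves the claim, and no lexicographically smaller pair (s ≤ t, positive integers) does.

For instance (4, 7) is also a counterexample (LHS = ln(28) ≈ 3.332, RHS = ln(4)·ln(7) ≈ 2.698), but it's lexicographically larger.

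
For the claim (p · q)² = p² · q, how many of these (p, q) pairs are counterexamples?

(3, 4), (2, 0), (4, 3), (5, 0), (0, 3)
2

Testing each pair:
(3, 4): LHS = 144, RHS = 36 → counterexample
(2, 0): LHS = 0, RHS = 0 → satisfies claim
(4, 3): LHS = 144, RHS = 48 → counterexample
(5, 0): LHS = 0, RHS = 0 → satisfies claim
(0, 3): LHS = 0, RHS = 0 → satisfies claim

That makes 2 counterexamples.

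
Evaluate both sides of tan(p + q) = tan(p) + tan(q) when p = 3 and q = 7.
LHS = tan(3 + 7) = tan(10) ≈ 0.6484
RHS = tan(3) + tan(7) ≈ 0.7289

LHS ≠ RHS (they differ by about 0.08054), so the equation does not hold here.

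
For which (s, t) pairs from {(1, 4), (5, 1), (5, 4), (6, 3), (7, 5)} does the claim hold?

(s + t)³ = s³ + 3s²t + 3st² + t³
All pairs

Testing each pair:
(1, 4): LHS = 125, RHS = 125 → holds
(5, 1): LHS = 216, RHS = 216 → holds
(5, 4): LHS = 729, RHS = 729 → holds
(6, 3): LHS = 729, RHS = 729 → holds
(7, 5): LHS = 1728, RHS = 1728 → holds

Every pair satisfies the claim.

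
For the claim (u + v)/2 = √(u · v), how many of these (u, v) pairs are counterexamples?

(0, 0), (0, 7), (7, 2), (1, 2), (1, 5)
4

Testing each pair:
(0, 0): LHS = 0, RHS = 0 → satisfies claim
(0, 7): LHS = 7/2, RHS = 0 → counterexample
(7, 2): LHS = 9/2, RHS = √(14) ≈ 3.742 → counterexample
(1, 2): LHS = 3/2, RHS = √(2) ≈ 1.414 → counterexample
(1, 5): LHS = 3, RHS = √(5) ≈ 2.236 → counterexample

That makes 4 counterexamples.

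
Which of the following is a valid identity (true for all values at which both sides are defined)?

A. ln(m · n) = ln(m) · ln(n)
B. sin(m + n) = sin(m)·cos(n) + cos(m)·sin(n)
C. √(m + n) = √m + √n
A: fails at (3, 3) — LHS = ln(9) ≈ 2.197, RHS = ln(3)² ≈ 1.207.
B: holds — e.g. at (3, 7), both sides equal sin(10) ≈ -0.544.
C: fails at (2, 5) — LHS = √(7) ≈ 2.646, RHS = √(2) + √(5) ≈ 3.65.

Answer: B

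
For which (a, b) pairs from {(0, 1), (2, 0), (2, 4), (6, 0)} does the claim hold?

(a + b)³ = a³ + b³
Testing each pair:
(0, 1): LHS = 1, RHS = 1 → holds
(2, 0): LHS = 8, RHS = 8 → holds
(2, 4): LHS = 216, RHS = 72 → fails
(6, 0): LHS = 216, RHS = 216 → holds

3 of 4 pairs satisfy the claim.

Answer: (0, 1), (2, 0), (6, 0)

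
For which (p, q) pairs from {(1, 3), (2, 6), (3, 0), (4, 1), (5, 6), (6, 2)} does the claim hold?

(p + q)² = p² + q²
Testing each pair:
(1, 3): LHS = 16, RHS = 10 → fails
(2, 6): LHS = 64, RHS = 40 → fails
(3, 0): LHS = 9, RHS = 9 → holds
(4, 1): LHS = 25, RHS = 17 → fails
(5, 6): LHS = 121, RHS = 61 → fails
(6, 2): LHS = 64, RHS = 40 → fails

1 of 6 pairs satisfies the claim.

Answer: (3, 0)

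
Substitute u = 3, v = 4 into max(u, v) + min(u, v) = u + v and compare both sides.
LHS = max(3, 4) + min(3, 4) = 7
RHS = 3 + 4 = 7

LHS = RHS: the two sides agree.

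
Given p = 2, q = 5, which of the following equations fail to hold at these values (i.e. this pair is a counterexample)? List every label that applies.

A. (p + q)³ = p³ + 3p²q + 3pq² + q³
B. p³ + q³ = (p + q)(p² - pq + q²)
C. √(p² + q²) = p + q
C

Evaluating each claim at the given values:
A. LHS = 343, RHS = 343 → holds here (LHS = RHS)
B. LHS = 133, RHS = 133 → holds here (LHS = RHS)
C. LHS = √(29) ≈ 5.385, RHS = 7 → fails here (LHS ≠ RHS)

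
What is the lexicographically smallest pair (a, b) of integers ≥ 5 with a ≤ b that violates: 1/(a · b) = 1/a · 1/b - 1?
Substituting (5, 5) into the claim:
LHS = 1/(5 · 5) = 1/25
RHS = 1/5 · 1/5 - 1 = -24/25

Since LHS ≠ RHS, this pair disproves the claim, and no lexicographically smaller pair (a ≤ b, integers ≥ 5) does.

For instance (5, 6) is also a counterexample (LHS = 1/30, RHS = -29/30), but it's lexicographically larger.

Answer: (a, b) = (5, 5)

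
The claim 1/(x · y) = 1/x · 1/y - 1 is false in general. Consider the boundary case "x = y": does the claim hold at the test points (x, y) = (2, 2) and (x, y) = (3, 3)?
No, fails at both test points

At (2, 2): LHS = 1/4 ≠ RHS = -3/4
At (3, 3): LHS = 1/9 ≠ RHS = -8/9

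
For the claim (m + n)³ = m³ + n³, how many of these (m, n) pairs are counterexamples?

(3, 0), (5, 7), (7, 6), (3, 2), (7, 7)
Testing each pair:
(3, 0): LHS = 27, RHS = 27 → satisfies claim
(5, 7): LHS = 1728, RHS = 468 → counterexample
(7, 6): LHS = 2197, RHS = 559 → counterexample
(3, 2): LHS = 125, RHS = 35 → counterexample
(7, 7): LHS = 2744, RHS = 686 → counterexample

That makes 4 counterexamples.

Answer: 4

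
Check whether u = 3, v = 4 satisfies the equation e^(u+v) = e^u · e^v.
Substituting u = 3, v = 4:

LHS = e^(3+4) = e^7 ≈ 1097
RHS = e^3 · e^4 = e^7 ≈ 1097

LHS = RHS, so the equation holds at this point.

Answer: Holds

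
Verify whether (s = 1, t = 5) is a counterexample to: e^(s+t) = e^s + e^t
Substituting s = 1, t = 5:
LHS = e^(1+5) = e^6 ≈ 403.4
RHS = e^1 + e^5 = e + e^5 ≈ 151.1

Since LHS ≠ RHS, this pair disproves the claim.

Answer: Yes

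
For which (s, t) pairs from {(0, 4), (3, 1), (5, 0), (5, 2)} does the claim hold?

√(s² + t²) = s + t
(0, 4), (5, 0)

Testing each pair:
(0, 4): LHS = 4, RHS = 4 → holds
(3, 1): LHS = √(10) ≈ 3.162, RHS = 4 → fails
(5, 0): LHS = 5, RHS = 5 → holds
(5, 2): LHS = √(29) ≈ 5.385, RHS = 7 → fails

2 of 4 pairs satisfy the claim.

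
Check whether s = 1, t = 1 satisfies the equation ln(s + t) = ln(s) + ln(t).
Fails

Substituting s = 1, t = 1:

LHS = ln(1 + 1) = ln(2) ≈ 0.6931
RHS = ln(1) + ln(1) = 0

LHS ≠ RHS, so the equation does not hold at this point.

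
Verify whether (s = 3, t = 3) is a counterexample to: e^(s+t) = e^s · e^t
Substituting s = 3, t = 3:
LHS = e^(3+3) = e^6 ≈ 403.4
RHS = e^3 · e^3 = e^6 ≈ 403.4

The sides agree, so this pair does not disprove the claim.

Answer: No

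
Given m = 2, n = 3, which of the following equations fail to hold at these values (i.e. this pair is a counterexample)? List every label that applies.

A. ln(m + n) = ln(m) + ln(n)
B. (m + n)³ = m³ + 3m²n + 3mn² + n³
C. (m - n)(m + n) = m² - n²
Evaluating each claim at the given values:
A. LHS = ln(5) ≈ 1.609, RHS = ln(2) + ln(3) ≈ 1.792 → fails here (LHS ≠ RHS)
B. LHS = 125, RHS = 125 → holds here (LHS = RHS)
C. LHS = -5, RHS = -5 → holds here (LHS = RHS)

Answer: A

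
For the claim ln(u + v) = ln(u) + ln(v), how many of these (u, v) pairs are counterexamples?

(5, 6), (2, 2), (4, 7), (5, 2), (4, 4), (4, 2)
5

Testing each pair:
(5, 6): LHS = ln(11) ≈ 2.398, RHS = ln(5) + ln(6) ≈ 3.401 → counterexample
(2, 2): LHS = ln(4) ≈ 1.386, RHS = 2·ln(2) ≈ 1.386 → satisfies claim
(4, 7): LHS = ln(11) ≈ 2.398, RHS = ln(4) + ln(7) ≈ 3.332 → counterexample
(5, 2): LHS = ln(7) ≈ 1.946, RHS = ln(2) + ln(5) ≈ 2.303 → counterexample
(4, 4): LHS = ln(8) ≈ 2.079, RHS = 2·ln(4) ≈ 2.773 → counterexample
(4, 2): LHS = ln(6) ≈ 1.792, RHS = ln(2) + ln(4) ≈ 2.079 → counterexample

That makes 5 counterexamples.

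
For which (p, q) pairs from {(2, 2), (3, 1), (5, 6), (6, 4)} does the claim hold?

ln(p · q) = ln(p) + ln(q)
All pairs

Testing each pair:
(2, 2): LHS = ln(4) ≈ 1.386, RHS = 2·ln(2) ≈ 1.386 → holds
(3, 1): LHS = ln(3) ≈ 1.099, RHS = ln(3) ≈ 1.099 → holds
(5, 6): LHS = ln(30) ≈ 3.401, RHS = ln(5) + ln(6) ≈ 3.401 → holds
(6, 4): LHS = ln(24) ≈ 3.178, RHS = ln(4) + ln(6) ≈ 3.178 → holds

Every pair satisfies the claim.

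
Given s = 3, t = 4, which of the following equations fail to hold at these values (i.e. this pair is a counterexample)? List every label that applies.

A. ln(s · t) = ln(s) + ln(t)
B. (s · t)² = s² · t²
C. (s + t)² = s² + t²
Evaluating each claim at the given values:
A. LHS = ln(12) ≈ 2.485, RHS = ln(3) + ln(4) ≈ 2.485 → holds here (LHS = RHS)
B. LHS = 144, RHS = 144 → holds here (LHS = RHS)
C. LHS = 49, RHS = 25 → fails here (LHS ≠ RHS)

Answer: C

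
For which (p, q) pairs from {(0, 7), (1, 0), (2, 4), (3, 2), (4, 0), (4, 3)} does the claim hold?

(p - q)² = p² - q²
Testing each pair:
(0, 7): LHS = 49, RHS = -49 → fails
(1, 0): LHS = 1, RHS = 1 → holds
(2, 4): LHS = 4, RHS = -12 → fails
(3, 2): LHS = 1, RHS = 5 → fails
(4, 0): LHS = 16, RHS = 16 → holds
(4, 3): LHS = 1, RHS = 7 → fails

2 of 6 pairs satisfy the claim.

Answer: (1, 0), (4, 0)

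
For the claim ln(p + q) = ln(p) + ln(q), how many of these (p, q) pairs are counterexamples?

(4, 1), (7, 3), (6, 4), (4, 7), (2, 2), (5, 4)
5

Testing each pair:
(4, 1): LHS = ln(5) ≈ 1.609, RHS = ln(4) ≈ 1.386 → counterexample
(7, 3): LHS = ln(10) ≈ 2.303, RHS = ln(3) + ln(7) ≈ 3.045 → counterexample
(6, 4): LHS = ln(10) ≈ 2.303, RHS = ln(4) + ln(6) ≈ 3.178 → counterexample
(4, 7): LHS = ln(11) ≈ 2.398, RHS = ln(4) + ln(7) ≈ 3.332 → counterexample
(2, 2): LHS = ln(4) ≈ 1.386, RHS = 2·ln(2) ≈ 1.386 → satisfies claim
(5, 4): LHS = ln(9) ≈ 2.197, RHS = ln(4) + ln(5) ≈ 2.996 → counterexample

That makes 5 counterexamples.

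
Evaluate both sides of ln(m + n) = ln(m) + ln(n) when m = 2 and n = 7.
LHS = ln(2 + 7) = ln(9) ≈ 2.197
RHS = ln(2) + ln(7) ≈ 2.639

LHS ≠ RHS (they differ by about 0.4418), so the equation does not hold here.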